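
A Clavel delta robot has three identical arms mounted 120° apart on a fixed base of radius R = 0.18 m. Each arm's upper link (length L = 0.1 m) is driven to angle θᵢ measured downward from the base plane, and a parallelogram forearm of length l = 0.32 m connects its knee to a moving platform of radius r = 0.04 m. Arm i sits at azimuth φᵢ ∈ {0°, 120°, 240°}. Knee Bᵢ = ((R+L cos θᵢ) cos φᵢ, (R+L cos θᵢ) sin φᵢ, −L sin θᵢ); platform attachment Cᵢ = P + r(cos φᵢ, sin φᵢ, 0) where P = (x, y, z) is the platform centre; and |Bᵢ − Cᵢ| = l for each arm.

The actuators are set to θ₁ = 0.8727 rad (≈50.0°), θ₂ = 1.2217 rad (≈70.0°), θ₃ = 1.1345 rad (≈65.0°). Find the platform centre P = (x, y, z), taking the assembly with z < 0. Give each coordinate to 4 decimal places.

(0.0310, -0.0078, -0.3455)

φ1=0.0°: virtual centre (0.2043, 0.0000, -0.0766), radius l
arm 2 at φ=120.0°: e+L cos θ2 = 0.1742;  S2 = (-0.0871, 0.1509, -0.0940)
arm 3 at φ=240.0°: e+L cos θ3 = 0.1823;  S3 = (-0.0911, -0.1578, -0.0906)
eliminate P² terms by subtracting sphere 1 from 2 and 3
plane₁₂: -0.5828x+0.3017y+-0.0347z = -0.0084
det = 0.3622;  x = 0.0125+-0.0536z,  y = -0.0038+0.0115z
quadratic in z: (1.0030)z²+(0.1737)z+(-0.0597)=0, √Δ=0.5194 → z ∈ {-0.3455, 0.1723}; z = -0.3455 (taking z<0)
x = 0.0310, y = -0.0078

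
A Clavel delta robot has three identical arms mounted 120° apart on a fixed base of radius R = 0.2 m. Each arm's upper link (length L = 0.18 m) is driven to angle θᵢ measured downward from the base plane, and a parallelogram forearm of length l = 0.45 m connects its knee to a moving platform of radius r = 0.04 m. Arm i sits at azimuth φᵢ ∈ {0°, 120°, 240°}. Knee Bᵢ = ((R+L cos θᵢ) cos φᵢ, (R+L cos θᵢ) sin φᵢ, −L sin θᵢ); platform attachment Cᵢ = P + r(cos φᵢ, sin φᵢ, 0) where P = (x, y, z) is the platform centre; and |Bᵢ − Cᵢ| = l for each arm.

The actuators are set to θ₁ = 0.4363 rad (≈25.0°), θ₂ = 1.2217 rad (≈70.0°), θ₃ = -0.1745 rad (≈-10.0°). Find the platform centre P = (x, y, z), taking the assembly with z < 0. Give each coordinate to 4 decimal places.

(0.0302, -0.1907, -0.3595)

φ1=0.0°: virtual centre (0.3231, 0.0000, -0.0761), radius l
S2 = (0.2216·cos120.0°, 0.2216·sin120.0°, -0.1691) = (-0.1108, 0.1919, -0.1691)
S3 = (0.3373·cos240.0°, 0.3373·sin240.0°, 0.0313) = (-0.1686, -0.2921, 0.0313)
|S₂|²−|S₁|² = -0.0325;  |S₃|²−|S₁|² = 0.0045
plane₁₂: -0.8678x+0.3838y+-0.1862z = -0.0325
det = 0.8844;  x = 0.0195+-0.0298z,  y = -0.0406+0.4176z
quadratic in z: (1.1753)z²+(0.1363)z+(-0.1029)=0, √Δ=0.7087 → z ∈ {-0.3595, 0.2435}; z = -0.3595 (taking z<0)
x = 0.0302, y = -0.1907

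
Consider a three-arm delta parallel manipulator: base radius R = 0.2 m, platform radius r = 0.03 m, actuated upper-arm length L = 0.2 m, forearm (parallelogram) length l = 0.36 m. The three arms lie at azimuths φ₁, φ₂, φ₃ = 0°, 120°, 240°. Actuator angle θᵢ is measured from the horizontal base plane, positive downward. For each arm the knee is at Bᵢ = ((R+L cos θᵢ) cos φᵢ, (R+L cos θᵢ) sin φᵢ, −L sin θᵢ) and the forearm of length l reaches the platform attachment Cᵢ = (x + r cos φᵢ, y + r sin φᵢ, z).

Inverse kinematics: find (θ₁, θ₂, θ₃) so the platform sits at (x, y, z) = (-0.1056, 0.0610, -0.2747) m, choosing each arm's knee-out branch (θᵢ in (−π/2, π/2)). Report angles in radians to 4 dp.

θ₁ = 1.2216, θ₂ = 0.1745, θ₃ = 0.7857

arm 1 (φ=0.0°): x'=-0.1056, y'=0.0610
  A=0.2756, B=-0.2747, C=(l²−L²−A²−y'²−z²)/(2L)=-0.1638
  √(A²+B²)=0.3891;  θ1 = -0.7838+2.0054 ≈ 1.2216
rotate P by −φ2: (0.1056, 0.0610, -0.2747)
  e−x'=0.0644;  (l²−L²−(e−x')²−y'²−z²)/2L = 0.0157
  θ2 = atan2(B,A) + arccos(C/0.2821) = 0.1745
rotate P by −φ3: (0.0000, -0.1220, -0.2747)
  e−x'=0.1700;  (l²−L²−(e−x')²−y'²−z²)/2L = -0.0741
  θ3 = atan2(B,A) + arccos(C/0.3231) = 0.7857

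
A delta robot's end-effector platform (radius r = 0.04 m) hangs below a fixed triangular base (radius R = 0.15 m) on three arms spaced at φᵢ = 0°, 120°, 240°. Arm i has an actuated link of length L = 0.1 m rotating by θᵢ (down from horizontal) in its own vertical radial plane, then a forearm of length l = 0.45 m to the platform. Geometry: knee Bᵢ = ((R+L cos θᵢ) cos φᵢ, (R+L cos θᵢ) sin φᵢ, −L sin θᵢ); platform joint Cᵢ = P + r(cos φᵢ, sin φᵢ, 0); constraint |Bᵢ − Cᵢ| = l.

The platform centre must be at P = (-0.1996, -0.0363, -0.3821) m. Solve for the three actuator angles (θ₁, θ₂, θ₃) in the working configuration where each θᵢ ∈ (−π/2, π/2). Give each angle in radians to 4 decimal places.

arm 1 (φ=0.0°): x'=-0.1996, y'=-0.0363
  e−x'=0.3096;  (l²−L²−(e−x')²−y'²−z²)/2L = -0.2534
  θ1 = atan2(B,A) + arccos(C/0.4918) = 1.2222
arm 2 (φ=120.0°): x'=0.0684, y'=0.1910
  A cos θ + B sin θ = C:  0.0416·cos θ + -0.3821·sin θ = 0.0414
  √(A²+B²)=0.3844;  θ2 = -1.4623+1.4629 ≈ 0.0006
φ3=240.0° → target in arm frame (0.1312, -0.1547)
  A=-0.0212, B=-0.3821, C=(l²−L²−A²−y'²−z²)/(2L)=0.1106
  √(A²+B²)=0.3827;  θ3 = -1.6263+1.2777 ≈ -0.3486

θ₁ = 1.2222, θ₂ = 0.0006, θ₃ = -0.3486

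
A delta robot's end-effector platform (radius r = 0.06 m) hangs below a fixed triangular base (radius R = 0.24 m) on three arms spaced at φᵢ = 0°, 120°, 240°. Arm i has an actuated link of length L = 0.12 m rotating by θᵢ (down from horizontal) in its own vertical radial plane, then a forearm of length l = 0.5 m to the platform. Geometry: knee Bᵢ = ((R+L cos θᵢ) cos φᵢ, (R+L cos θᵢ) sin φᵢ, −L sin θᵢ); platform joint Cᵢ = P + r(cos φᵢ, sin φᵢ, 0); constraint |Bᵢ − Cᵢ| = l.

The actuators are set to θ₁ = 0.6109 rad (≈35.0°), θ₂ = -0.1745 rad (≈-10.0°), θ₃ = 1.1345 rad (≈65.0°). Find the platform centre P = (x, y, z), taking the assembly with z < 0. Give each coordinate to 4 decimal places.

arm 1 at φ=0.0°: (R−r)+L cos θ1 = 0.2783;  S1 = (0.2783, 0.0000, -0.0688)
S2 = (0.2982·cos120.0°, 0.2982·sin120.0°, 0.0208) = (-0.1491, 0.2582, 0.0208)
S3 = (0.2307·cos240.0°, 0.2307·sin240.0°, -0.1088) = (-0.1154, -0.1998, -0.1088)
eliminate P² terms by subtracting sphere 1 from 2 and 3
plane₁₂: -0.8548x+0.5165y+0.1793z = 0.0072
det = 0.7482;  x = 0.0080+0.0407z,  y = 0.0271+-0.2799z
quadratic in z: (1.0800)z²+(0.1005)z+(-0.1715)=0, √Δ=0.8665 → z ∈ {-0.4477, 0.3546}; z = -0.4477 (taking z<0)
x = -0.0102, y = 0.1524

(-0.0102, 0.1524, -0.4477)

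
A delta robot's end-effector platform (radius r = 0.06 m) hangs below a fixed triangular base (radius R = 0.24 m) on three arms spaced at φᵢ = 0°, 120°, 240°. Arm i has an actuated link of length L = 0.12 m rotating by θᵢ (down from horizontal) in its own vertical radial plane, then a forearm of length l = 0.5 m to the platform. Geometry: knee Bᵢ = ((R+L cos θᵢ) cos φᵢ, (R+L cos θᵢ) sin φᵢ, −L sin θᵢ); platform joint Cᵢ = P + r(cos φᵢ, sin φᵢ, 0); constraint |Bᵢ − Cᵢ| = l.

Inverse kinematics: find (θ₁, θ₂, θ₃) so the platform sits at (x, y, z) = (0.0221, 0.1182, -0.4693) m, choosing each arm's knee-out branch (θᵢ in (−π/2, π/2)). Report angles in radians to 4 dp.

θ₁ = 0.5240, θ₂ = 0.1748, θ₃ = 1.1346

φ1=0.0° → target in arm frame (0.0221, 0.1182)
  e−x'=0.1579;  (l²−L²−(e−x')²−y'²−z²)/2L = -0.0981
  γ=atan2(-0.4693,0.1579)=-1.2462;  ψ=arccos(-0.1981)=1.7703;  θ1=γ+ψ≈0.5240
rotate P by −φ2: (0.0913, -0.0782, -0.4693)
  A=0.0887, B=-0.4693, C=(l²−L²−A²−y'²−z²)/(2L)=0.0057
  √(A²+B²)=0.4776;  θ2 = -1.3840+1.5588 ≈ 0.1748
rotate P by −φ3: (-0.1134, -0.0400, -0.4693)
  A=0.2934, B=-0.4693, C=(l²−L²−A²−y'²−z²)/(2L)=-0.3014
  γ=atan2(-0.4693,0.2934)=-1.0120;  ψ=arccos(-0.5445)=2.1466;  θ3=γ+ψ≈1.1346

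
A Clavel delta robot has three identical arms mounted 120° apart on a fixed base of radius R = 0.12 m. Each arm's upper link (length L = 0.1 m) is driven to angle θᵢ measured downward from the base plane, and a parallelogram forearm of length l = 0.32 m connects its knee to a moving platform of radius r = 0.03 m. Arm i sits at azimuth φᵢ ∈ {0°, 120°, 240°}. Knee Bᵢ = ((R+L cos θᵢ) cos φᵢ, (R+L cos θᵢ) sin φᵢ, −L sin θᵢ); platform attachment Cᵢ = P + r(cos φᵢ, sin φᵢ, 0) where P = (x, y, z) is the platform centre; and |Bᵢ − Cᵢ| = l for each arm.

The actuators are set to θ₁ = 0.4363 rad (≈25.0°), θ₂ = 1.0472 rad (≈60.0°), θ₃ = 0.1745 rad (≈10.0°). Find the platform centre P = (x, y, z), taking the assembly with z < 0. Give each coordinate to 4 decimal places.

(0.0243, -0.0919, -0.3059)

φ1=0.0°: virtual centre (0.1806, 0.0000, -0.0423), radius l
φ2=120.0°: virtual centre (-0.0700, 0.1212, -0.0866), radius l
φ3=240.0°: virtual centre (-0.0942, -0.1632, -0.0174), radius l
subtract pairs → two planes through P
plane₁₂: -0.5013x+0.2425y+-0.0887z = -0.0073
Cramer: x(z) = 0.0069-0.0568z;  y(z) = -0.0159+0.2482z
sphere 1 gives Az²+Bz+C=0 with A=1.0649, B=0.0964, C=-0.0702;  B²−4AC=0.3082;  roots -0.3059, 0.2154;  negative root z = -0.3059
x = 0.0243, y = -0.0919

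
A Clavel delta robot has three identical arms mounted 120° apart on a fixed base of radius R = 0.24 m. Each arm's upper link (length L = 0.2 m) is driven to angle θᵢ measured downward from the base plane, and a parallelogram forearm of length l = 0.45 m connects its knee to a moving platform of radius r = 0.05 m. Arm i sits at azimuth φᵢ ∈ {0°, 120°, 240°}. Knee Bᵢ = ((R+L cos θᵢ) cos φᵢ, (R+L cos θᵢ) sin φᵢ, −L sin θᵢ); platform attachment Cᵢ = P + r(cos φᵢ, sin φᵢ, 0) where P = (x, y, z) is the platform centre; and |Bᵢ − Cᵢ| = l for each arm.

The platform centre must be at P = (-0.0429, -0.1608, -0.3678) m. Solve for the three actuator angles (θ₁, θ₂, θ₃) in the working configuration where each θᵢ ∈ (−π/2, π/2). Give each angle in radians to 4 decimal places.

rotate P by −φ1: (-0.0429, -0.1608, -0.3678)
  e−x'=0.2329;  (l²−L²−(e−x')²−y'²−z²)/2L = -0.1322
  √(A²+B²)=0.4353;  θ1 = -1.0063+1.8793 ≈ 0.8730
arm 2 (φ=120.0°): x'=-0.1178, y'=0.1176
  A cos θ + B sin θ = C:  0.3078·cos θ + -0.3678·sin θ = -0.2034
  θ2 = atan2(B,A) + arccos(C/0.4796) = 1.1347
rotate P by −φ3: (0.1607, 0.0432, -0.3678)
  A cos θ + B sin θ = C:  0.0293·cos θ + -0.3678·sin θ = 0.0612
  √(A²+B²)=0.3690;  θ3 = -1.4913+1.4041 ≈ -0.0873

θ₁ = 0.8730, θ₂ = 1.1347, θ₃ = -0.0873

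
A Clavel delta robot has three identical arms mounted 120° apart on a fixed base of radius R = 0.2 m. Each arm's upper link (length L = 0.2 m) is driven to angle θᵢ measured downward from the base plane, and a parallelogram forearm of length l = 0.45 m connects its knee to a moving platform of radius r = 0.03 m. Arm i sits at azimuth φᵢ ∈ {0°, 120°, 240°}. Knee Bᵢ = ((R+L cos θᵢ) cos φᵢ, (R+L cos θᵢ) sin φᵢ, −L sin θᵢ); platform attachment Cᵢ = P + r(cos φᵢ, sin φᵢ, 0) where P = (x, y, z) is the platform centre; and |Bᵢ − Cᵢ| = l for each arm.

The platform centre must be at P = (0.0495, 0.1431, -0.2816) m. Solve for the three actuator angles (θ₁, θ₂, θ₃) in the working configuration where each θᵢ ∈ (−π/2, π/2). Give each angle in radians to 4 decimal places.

θ₁ = 0.0000, θ₂ = -0.3485, θ₃ = 0.9601

rotate P by −φ1: (0.0495, 0.1431, -0.2816)
  e−x'=0.1205;  (l²−L²−(e−x')²−y'²−z²)/2L = 0.1205
  γ=atan2(-0.2816,0.1205)=-1.1665;  ψ=arccos(0.3934)=1.1664;  θ1=γ+ψ≈0.0000
arm 2 (φ=120.0°): x'=0.0992, y'=-0.1144
  e−x'=0.0708;  (l²−L²−(e−x')²−y'²−z²)/2L = 0.1627
  θ2 = atan2(B,A) + arccos(C/0.2904) = -0.3485
φ3=240.0° → target in arm frame (-0.1487, -0.0287)
  e−x'=0.3187;  (l²−L²−(e−x')²−y'²−z²)/2L = -0.0479
  θ3 = atan2(B,A) + arccos(C/0.4253) = 0.9601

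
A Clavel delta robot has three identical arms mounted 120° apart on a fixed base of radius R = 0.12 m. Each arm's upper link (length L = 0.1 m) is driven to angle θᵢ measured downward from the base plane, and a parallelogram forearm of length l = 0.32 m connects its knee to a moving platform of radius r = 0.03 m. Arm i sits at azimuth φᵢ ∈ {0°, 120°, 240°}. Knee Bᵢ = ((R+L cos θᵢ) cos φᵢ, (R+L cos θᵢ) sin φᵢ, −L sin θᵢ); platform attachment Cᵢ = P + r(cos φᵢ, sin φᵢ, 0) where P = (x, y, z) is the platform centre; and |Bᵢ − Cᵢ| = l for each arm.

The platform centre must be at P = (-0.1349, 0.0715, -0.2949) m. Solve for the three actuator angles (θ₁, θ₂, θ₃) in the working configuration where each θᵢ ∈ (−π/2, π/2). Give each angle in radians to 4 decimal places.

θ₁ = 1.3960, θ₂ = -0.0875, θ₃ = 0.6983

rotate P by −φ1: (-0.1349, 0.0715, -0.2949)
  e−x'=0.2249;  (l²−L²−(e−x')²−y'²−z²)/2L = -0.2513
  √(A²+B²)=0.3709;  θ1 = -0.9193+2.3152 ≈ 1.3960
φ2=120.0° → target in arm frame (0.1294, 0.0811)
  e−x'=-0.0394;  (l²−L²−(e−x')²−y'²−z²)/2L = -0.0134
  γ=atan2(-0.2949,-0.0394)=-1.7035;  ψ=arccos(-0.0452)=1.6160;  θ2=γ+ψ≈-0.0875
rotate P by −φ3: (0.0055, -0.1526, -0.2949)
  e−x'=0.0845;  (l²−L²−(e−x')²−y'²−z²)/2L = -0.1249
  √(A²+B²)=0.3068;  θ3 = -1.2918+1.9902 ≈ 0.6983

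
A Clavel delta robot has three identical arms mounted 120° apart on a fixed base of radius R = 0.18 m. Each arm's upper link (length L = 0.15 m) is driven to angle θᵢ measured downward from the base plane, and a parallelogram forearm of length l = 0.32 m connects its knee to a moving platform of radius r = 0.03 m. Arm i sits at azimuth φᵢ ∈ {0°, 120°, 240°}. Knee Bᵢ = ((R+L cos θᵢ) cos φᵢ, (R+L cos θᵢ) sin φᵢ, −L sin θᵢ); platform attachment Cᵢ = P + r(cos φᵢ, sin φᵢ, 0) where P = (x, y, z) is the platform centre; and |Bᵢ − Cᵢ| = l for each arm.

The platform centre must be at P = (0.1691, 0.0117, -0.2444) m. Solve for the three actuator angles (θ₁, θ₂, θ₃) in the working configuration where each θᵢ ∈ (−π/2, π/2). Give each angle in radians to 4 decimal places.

φ1=0.0° → target in arm frame (0.1691, 0.0117)
  e−x'=-0.0191;  (l²−L²−(e−x')²−y'²−z²)/2L = 0.0656
  √(A²+B²)=0.2451;  θ1 = -1.6488+1.3001 ≈ -0.3487
arm 2 (φ=120.0°): x'=-0.0744, y'=-0.1523
  A=0.2244, B=-0.2444, C=(l²−L²−A²−y'²−z²)/(2L)=-0.1780
  √(A²+B²)=0.3318;  θ2 = -0.8280+2.1369 ≈ 1.3089
arm 3 (φ=240.0°): x'=-0.0947, y'=0.1406
  A cos θ + B sin θ = C:  0.2447·cos θ + -0.2444·sin θ = -0.1982
  √(A²+B²)=0.3458;  θ3 = -0.7848+2.1812 ≈ 1.3964

θ₁ = -0.3487, θ₂ = 1.3089, θ₃ = 1.3964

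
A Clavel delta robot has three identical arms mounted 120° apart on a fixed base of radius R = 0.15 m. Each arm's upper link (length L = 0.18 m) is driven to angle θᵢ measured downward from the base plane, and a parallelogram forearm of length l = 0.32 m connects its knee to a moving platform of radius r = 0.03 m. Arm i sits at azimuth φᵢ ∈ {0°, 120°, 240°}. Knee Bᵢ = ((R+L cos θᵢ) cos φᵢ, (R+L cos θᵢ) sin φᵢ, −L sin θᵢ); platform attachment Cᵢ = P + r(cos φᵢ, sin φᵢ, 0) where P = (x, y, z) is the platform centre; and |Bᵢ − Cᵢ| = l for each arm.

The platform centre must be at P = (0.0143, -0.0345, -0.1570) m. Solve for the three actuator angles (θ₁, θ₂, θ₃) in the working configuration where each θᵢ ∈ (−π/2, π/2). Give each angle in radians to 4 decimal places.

θ₁ = 0.0871, θ₂ = 0.5239, θ₃ = 0.0001

arm 1 (φ=0.0°): x'=0.0143, y'=-0.0345
  A cos θ + B sin θ = C:  0.1057·cos θ + -0.1570·sin θ = 0.0916
  √(A²+B²)=0.1893;  θ1 = -0.9783+1.0654 ≈ 0.0871
φ2=120.0° → target in arm frame (-0.0370, 0.0049)
  e−x'=0.1570;  (l²−L²−(e−x')²−y'²−z²)/2L = 0.0574
  γ=atan2(-0.1570,0.1570)=-0.7853;  ψ=arccos(0.2586)=1.3093;  θ2=γ+ψ≈0.5239
φ3=240.0° → target in arm frame (0.0227, 0.0296)
  A=0.0973, B=-0.1570, C=(l²−L²−A²−y'²−z²)/(2L)=0.0973
  θ3 = atan2(B,A) + arccos(C/0.1847) = 0.0001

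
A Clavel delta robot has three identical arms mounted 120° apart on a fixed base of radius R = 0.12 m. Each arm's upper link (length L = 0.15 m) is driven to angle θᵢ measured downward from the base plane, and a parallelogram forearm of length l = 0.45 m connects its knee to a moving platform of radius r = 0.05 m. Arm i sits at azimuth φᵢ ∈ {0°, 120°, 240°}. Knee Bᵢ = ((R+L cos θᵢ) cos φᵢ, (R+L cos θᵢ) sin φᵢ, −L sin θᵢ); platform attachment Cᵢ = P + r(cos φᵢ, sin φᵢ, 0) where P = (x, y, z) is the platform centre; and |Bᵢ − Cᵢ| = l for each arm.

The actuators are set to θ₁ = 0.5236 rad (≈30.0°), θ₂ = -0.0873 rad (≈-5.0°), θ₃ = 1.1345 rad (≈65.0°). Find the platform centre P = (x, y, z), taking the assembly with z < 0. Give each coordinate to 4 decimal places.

(0.0152, 0.2256, -0.4178)

arm 1 at φ=0.0°: ρ1 = 0.1999;  S1 = (0.1999, 0.0000, -0.0750)
S2 = (0.2194·cos120.0°, 0.2194·sin120.0°, 0.0131) = (-0.1097, 0.1900, 0.0131)
S3 = (0.1334·cos240.0°, 0.1334·sin240.0°, -0.1359) = (-0.0667, -0.1155, -0.1359)
eliminate P² terms by subtracting sphere 1 from 2 and 3
[-0.6192 0.3801 0.1762]·P = 0.0027;  [-0.5332 -0.2310 -0.1219]·P = -0.0093
det = 0.3457;  x = 0.0084+-0.0163z,  y = 0.0209+-0.4900z
sphere 1 gives Az²+Bz+C=0 with A=1.2404, B=0.1358, C=-0.1598;  B²−4AC=0.8111;  roots -0.4178, 0.3083;  negative root z = -0.4178
x = 0.0152, y = 0.2256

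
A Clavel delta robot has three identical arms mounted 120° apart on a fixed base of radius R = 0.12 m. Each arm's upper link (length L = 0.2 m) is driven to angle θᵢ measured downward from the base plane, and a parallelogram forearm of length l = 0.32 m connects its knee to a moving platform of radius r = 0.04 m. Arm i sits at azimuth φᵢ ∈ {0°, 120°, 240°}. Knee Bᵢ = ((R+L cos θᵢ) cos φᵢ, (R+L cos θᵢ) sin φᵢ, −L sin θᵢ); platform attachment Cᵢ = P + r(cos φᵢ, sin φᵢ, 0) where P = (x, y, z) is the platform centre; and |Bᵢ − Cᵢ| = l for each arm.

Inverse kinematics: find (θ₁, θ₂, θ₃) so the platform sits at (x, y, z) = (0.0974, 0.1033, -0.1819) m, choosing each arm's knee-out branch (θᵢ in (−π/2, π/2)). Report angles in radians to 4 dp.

θ₁ = -0.3490, θ₂ = 0.0875, θ₃ = 1.0469

rotate P by −φ1: (0.0974, 0.1033, -0.1819)
  A=-0.0174, B=-0.1819, C=(l²−L²−A²−y'²−z²)/(2L)=0.0458
  √(A²+B²)=0.1827;  θ1 = -1.6662+1.3172 ≈ -0.3490
arm 2 (φ=120.0°): x'=0.0408, y'=-0.1360
  A cos θ + B sin θ = C:  0.0392·cos θ + -0.1819·sin θ = 0.0232
  γ=atan2(-0.1819,0.0392)=-1.3583;  ψ=arccos(0.1246)=1.4458;  θ2=γ+ψ≈0.0875
φ3=240.0° → target in arm frame (-0.1382, 0.0327)
  A=0.2182, B=-0.1819, C=(l²−L²−A²−y'²−z²)/(2L)=-0.0484
  γ=atan2(-0.1819,0.2182)=-0.6950;  ψ=arccos(-0.1703)=1.7419;  θ3=γ+ψ≈1.0469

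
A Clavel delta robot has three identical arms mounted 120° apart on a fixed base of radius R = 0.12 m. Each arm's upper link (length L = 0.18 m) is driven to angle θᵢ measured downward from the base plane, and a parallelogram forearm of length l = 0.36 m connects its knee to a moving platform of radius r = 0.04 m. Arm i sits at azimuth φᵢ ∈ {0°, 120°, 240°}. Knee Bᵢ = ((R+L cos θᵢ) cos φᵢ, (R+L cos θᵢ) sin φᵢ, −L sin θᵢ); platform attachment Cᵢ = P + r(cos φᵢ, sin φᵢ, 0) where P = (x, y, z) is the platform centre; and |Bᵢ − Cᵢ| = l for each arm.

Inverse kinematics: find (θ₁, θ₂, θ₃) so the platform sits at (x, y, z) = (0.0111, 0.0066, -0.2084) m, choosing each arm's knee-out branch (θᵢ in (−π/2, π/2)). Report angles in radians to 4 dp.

θ₁ = -0.3492, θ₂ = -0.2626, θ₃ = -0.1748

φ1=0.0° → target in arm frame (0.0111, 0.0066)
  A=0.0689, B=-0.2084, C=(l²−L²−A²−y'²−z²)/(2L)=0.1361
  γ=atan2(-0.2084,0.0689)=-1.2515;  ψ=arccos(0.6198)=0.9023;  θ1=γ+ψ≈-0.3492
φ2=120.0° → target in arm frame (0.0002, -0.0129)
  A cos θ + B sin θ = C:  0.0798·cos θ + -0.2084·sin θ = 0.1312
  θ2 = atan2(B,A) + arccos(C/0.2232) = -0.2626
rotate P by −φ3: (-0.0113, 0.0063, -0.2084)
  e−x'=0.0913;  (l²−L²−(e−x')²−y'²−z²)/2L = 0.1261
  θ3 = atan2(B,A) + arccos(C/0.2275) = -0.1748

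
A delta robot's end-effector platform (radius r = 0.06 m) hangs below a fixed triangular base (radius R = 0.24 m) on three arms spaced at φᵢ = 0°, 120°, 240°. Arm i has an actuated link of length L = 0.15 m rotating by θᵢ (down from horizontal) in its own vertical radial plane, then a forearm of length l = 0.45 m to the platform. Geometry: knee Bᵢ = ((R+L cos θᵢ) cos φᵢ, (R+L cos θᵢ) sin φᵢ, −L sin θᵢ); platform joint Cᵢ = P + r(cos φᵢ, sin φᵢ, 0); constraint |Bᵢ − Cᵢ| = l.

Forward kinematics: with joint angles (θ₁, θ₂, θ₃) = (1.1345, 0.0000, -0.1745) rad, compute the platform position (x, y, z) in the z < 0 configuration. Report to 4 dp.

(-0.1600, -0.0149, -0.3348)

O1 = (0.2434·cos0.0°, 0.2434·sin0.0°, -0.1359) = (0.2434, 0.0000, -0.1359)
φ2=120.0°: virtual centre (-0.1650, 0.2858, 0.0000), radius l
arm 3 at φ=240.0°: ρ3 = 0.3277;  O3 = (-0.1639, -0.2838, 0.0260)
eliminate P² terms by subtracting sphere 1 from 2 and 3
[-0.8168 0.5716 0.2719]·P = 0.0312;  [-0.8145 -0.5676 0.3240]·P = 0.0304
Cramer: x(z) = -0.0377+0.3654z;  y(z) = 0.0006+0.0465z
sphere 1 gives Az²+Bz+C=0 with A=1.1357, B=0.0665, C=-0.1050;  B²−4AC=0.4814;  roots -0.3348, 0.2762;  negative root z = -0.3348
x = -0.1600, y = -0.0149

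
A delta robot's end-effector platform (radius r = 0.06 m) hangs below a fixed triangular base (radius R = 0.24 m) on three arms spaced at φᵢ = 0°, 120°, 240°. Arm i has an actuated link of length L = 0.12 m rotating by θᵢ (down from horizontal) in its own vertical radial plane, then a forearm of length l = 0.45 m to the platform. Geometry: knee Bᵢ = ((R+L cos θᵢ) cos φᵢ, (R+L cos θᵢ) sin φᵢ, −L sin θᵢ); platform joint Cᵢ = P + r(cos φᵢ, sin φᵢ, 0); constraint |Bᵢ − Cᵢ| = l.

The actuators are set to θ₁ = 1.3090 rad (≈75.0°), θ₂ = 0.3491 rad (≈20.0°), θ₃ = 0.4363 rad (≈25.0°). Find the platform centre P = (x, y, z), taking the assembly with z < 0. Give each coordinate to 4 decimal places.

(-0.1223, 0.0090, -0.4180)

centre 1 = (0.2111·cos0.0°, 0.2111·sin0.0°, -0.1159) = (0.2111, 0.0000, -0.1159)
φ2=120.0°: virtual centre (-0.1464, 0.2535, -0.0410), radius l
arm 3 at φ=240.0°: e+L cos θ3 = 0.2888;  centre 3 = (-0.1444, -0.2501, -0.0507)
eliminate P² terms by subtracting sphere 1 from 2 and 3
[-0.7149 0.5071 0.1497]·P = 0.0294;  [-0.7109 -0.5001 0.1304]·P = 0.0280
det = 0.7180;  x = -0.0402+0.1964z,  y = 0.0013+-0.0184z
sphere 1 gives Az²+Bz+C=0 with A=1.0389, B=0.1331, C=-0.1259;  B²−4AC=0.5409;  roots -0.4180, 0.2899;  negative root z = -0.4180
x = -0.1223, y = 0.0090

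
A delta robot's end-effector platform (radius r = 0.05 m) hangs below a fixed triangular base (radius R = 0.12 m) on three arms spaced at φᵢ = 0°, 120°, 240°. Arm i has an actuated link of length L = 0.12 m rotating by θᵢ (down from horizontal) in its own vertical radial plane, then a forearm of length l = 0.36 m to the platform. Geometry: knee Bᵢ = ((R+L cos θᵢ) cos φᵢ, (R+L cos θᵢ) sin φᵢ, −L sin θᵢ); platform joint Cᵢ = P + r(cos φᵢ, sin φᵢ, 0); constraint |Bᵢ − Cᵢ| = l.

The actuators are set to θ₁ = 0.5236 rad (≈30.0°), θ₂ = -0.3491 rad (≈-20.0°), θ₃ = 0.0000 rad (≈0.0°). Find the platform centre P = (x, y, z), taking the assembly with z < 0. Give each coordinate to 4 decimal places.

(-0.0935, 0.0374, -0.2980)

centre 1 = (0.1739·cos0.0°, 0.1739·sin0.0°, -0.0600) = (0.1739, 0.0000, -0.0600)
φ2=120.0°: virtual centre (-0.0914, 0.1583, 0.0410), radius l
arm 3 at φ=240.0°: ρ3 = 0.1900;  centre 3 = (-0.0950, -0.1645, 0.0000)
eliminate P² terms by subtracting sphere 1 from 2 and 3
[-0.5306 0.3166 0.2021]·P = 0.0012;  [-0.5378 -0.3291 0.1200]·P = 0.0023
det = 0.3449;  x = -0.0032+0.3030z,  y = -0.0015+-0.1305z
into |P−centre ₁|² = l²: 1.1088z² + 0.0130z + -0.0946 = 0;  Δ = 0.4198;  z = -0.2980 or 0.2863 → z<0 root = -0.2980
x = -0.0935, y = 0.0374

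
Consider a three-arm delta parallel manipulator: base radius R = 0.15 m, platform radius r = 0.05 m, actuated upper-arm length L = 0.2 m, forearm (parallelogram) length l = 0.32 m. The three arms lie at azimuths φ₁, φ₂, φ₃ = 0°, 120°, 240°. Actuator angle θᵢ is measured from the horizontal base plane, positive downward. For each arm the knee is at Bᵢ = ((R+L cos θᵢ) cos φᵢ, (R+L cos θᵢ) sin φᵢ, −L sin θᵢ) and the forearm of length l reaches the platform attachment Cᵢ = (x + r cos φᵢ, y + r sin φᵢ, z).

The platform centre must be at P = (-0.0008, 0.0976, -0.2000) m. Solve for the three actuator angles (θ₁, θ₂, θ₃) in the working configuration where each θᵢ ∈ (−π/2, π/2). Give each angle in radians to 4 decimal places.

θ₁ = 0.4365, θ₂ = -0.1749, θ₃ = 0.8727

arm 1 (φ=0.0°): x'=-0.0008, y'=0.0976
  e−x'=0.1008;  (l²−L²−(e−x')²−y'²−z²)/2L = 0.0068
  √(A²+B²)=0.2240;  θ1 = -1.1040+1.5405 ≈ 0.4365
φ2=120.0° → target in arm frame (0.0849, -0.0481)
  e−x'=0.0151;  (l²−L²−(e−x')²−y'²−z²)/2L = 0.0496
  γ=atan2(-0.2000,0.0151)=-1.4956;  ψ=arccos(0.2475)=1.3207;  θ2=γ+ψ≈-0.1749
arm 3 (φ=240.0°): x'=-0.0841, y'=-0.0495
  A=0.1841, B=-0.2000, C=(l²−L²−A²−y'²−z²)/(2L)=-0.0349
  θ3 = atan2(B,A) + arccos(C/0.2718) = 0.8727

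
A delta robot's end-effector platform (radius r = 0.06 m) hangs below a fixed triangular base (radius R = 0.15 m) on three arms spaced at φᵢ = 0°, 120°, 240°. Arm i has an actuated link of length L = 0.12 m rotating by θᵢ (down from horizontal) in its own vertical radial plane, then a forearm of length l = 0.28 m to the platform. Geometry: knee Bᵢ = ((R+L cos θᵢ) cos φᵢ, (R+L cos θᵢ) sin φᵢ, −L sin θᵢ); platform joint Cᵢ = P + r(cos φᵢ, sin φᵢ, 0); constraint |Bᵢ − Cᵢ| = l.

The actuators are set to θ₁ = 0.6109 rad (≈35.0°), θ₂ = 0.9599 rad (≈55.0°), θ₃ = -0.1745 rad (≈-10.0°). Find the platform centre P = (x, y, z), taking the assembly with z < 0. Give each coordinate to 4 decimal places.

(-0.0158, -0.0999, -0.2324)

S1 = (0.1883·cos0.0°, 0.1883·sin0.0°, -0.0688) = (0.1883, 0.0000, -0.0688)
S2 = (0.1588·cos120.0°, 0.1588·sin120.0°, -0.0983) = (-0.0794, 0.1376, -0.0983)
arm 3 at φ=240.0°: ρ3 = 0.2082;  S3 = (-0.1041, -0.1803, 0.0208)
eliminate P² terms by subtracting sphere 1 from 2 and 3
plane₁₂: -0.5354x+0.2751y+-0.0589z = -0.0053
det = 0.3539;  x = 0.0026+0.0794z,  y = -0.0142+0.3687z
into |P−S₁|² = l²: 1.1422z² + 0.0977z + -0.0390 = 0;  Δ = 0.1877;  z = -0.2324 or 0.1469 → z<0 root = -0.2324
x = -0.0158, y = -0.0999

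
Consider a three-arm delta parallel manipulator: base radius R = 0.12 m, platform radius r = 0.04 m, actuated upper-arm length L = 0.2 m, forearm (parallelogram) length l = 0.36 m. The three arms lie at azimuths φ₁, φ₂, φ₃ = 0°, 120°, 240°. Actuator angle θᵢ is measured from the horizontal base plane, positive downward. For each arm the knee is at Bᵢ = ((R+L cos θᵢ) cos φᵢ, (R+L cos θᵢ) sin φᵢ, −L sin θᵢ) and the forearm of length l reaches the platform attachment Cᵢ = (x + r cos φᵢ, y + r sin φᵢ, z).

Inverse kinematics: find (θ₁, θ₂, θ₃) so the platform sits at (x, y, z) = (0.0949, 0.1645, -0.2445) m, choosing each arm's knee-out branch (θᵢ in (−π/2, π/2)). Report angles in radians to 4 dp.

θ₁ = -0.0868, θ₂ = -0.0874, θ₃ = 1.1346

arm 1 (φ=0.0°): x'=0.0949, y'=0.1645
  A cos θ + B sin θ = C:  -0.0149·cos θ + -0.2445·sin θ = 0.0063
  √(A²+B²)=0.2450;  θ1 = -1.6317+1.5449 ≈ -0.0868
rotate P by −φ2: (0.0950, -0.1644, -0.2445)
  A cos θ + B sin θ = C:  -0.0150·cos θ + -0.2445·sin θ = 0.0064
  √(A²+B²)=0.2450;  θ2 = -1.6321+1.5447 ≈ -0.0874
arm 3 (φ=240.0°): x'=-0.1899, y'=-0.0001
  A cos θ + B sin θ = C:  0.2699·cos θ + -0.2445·sin θ = -0.1076
  γ=atan2(-0.2445,0.2699)=-0.7360;  ψ=arccos(-0.2954)=1.8707;  θ3=γ+ψ≈1.1346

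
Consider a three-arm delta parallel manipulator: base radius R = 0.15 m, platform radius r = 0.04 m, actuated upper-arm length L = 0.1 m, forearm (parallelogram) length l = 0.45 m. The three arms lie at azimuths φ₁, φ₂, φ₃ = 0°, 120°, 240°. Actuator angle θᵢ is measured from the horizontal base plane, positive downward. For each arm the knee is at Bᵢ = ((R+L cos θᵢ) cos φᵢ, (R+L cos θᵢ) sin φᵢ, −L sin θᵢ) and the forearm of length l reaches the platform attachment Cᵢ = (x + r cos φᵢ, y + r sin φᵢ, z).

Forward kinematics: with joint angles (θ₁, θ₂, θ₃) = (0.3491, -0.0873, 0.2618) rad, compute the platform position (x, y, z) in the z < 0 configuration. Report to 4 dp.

arm 1 at φ=0.0°: ρ1 = 0.2040;  centre 1 = (0.2040, 0.0000, -0.0342)
arm 2 at φ=120.0°: ρ2 = 0.2096;  centre 2 = (-0.1048, 0.1815, 0.0087)
φ3=240.0°: virtual centre (-0.1033, -0.1789, -0.0259), radius l
eliminate P² terms by subtracting sphere 1 from 2 and 3
linear system: -0.6176x+0.3631y = 0.0012−0.0858z; -0.6145x+-0.3578y = 0.0006−0.0166z
det = 0.4441;  x = -0.0015+0.0828z,  y = 0.0009+-0.0956z
quadratic in z: (1.0160)z²+(0.0342)z+(-0.1591)=0, √Δ=0.8049 → z ∈ {-0.4129, 0.3793}; z = -0.4129 (taking z<0)
x = -0.0357, y = 0.0404

(-0.0357, 0.0404, -0.4129)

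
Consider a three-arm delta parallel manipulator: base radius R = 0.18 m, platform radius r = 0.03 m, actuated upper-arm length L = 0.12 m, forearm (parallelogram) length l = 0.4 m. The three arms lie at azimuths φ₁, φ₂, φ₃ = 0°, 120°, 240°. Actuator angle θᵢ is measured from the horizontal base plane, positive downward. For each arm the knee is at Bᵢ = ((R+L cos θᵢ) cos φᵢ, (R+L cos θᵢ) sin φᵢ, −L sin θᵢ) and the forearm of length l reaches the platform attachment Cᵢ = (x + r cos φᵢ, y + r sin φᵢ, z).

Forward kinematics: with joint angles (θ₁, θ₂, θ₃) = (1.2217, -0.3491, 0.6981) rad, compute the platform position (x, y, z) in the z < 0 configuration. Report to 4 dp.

(-0.1267, 0.0951, -0.3363)

arm 1 at φ=0.0°: ρ1 = 0.1910;  centre 1 = (0.1910, 0.0000, -0.1128)
centre 2 = (0.2628·cos120.0°, 0.2628·sin120.0°, 0.0410) = (-0.1314, 0.2276, 0.0410)
centre 3 = (0.2419·cos240.0°, 0.2419·sin240.0°, -0.0771) = (-0.1210, -0.2095, -0.0771)
|centre ₂|²−|centre ₁|² = 0.0215;  |centre ₃|²−|centre ₁|² = 0.0153
plane₁₂: -0.6449x+0.4551y+0.3076z = 0.0215
Cramer: x(z) = -0.0288+0.2911z;  y(z) = 0.0065-0.2634z
sphere 1 gives Az²+Bz+C=0 with A=1.1541, B=0.0941, C=-0.0989;  B²−4AC=0.4655;  roots -0.3363, 0.2548;  negative root z = -0.3363
x = -0.1267, y = 0.0951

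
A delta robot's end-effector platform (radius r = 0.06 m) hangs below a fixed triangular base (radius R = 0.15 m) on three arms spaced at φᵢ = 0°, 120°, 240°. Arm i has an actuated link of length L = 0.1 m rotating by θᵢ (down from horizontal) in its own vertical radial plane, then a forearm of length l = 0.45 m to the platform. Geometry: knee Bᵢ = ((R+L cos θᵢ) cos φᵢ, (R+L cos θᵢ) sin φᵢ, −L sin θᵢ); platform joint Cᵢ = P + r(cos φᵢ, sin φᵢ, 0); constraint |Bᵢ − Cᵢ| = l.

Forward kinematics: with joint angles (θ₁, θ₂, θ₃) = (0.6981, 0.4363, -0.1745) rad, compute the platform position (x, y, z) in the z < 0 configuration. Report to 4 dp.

arm 1 at φ=0.0°: ρ1 = 0.1666;  O1 = (0.1666, 0.0000, -0.0643)
φ2=120.0°: virtual centre (-0.0903, 0.1564, -0.0423), radius l
O3 = (0.1885·cos240.0°, 0.1885·sin240.0°, 0.0174) = (-0.0942, -0.1632, 0.0174)
|O₂|²−|O₁|² = 0.0025;  |O₃|²−|O₁|² = 0.0039
plane₁₂: -0.5138x+0.3129y+0.0440z = 0.0025
det = 0.3310;  x = -0.0062+0.1978z,  y = -0.0021+0.1841z
sphere 1 gives Az²+Bz+C=0 with A=1.0730, B=0.0594, C=-0.1685;  B²−4AC=0.7267;  roots -0.4249, 0.3696;  negative root z = -0.4249
x = -0.0903, y = -0.0804

(-0.0903, -0.0804, -0.4249)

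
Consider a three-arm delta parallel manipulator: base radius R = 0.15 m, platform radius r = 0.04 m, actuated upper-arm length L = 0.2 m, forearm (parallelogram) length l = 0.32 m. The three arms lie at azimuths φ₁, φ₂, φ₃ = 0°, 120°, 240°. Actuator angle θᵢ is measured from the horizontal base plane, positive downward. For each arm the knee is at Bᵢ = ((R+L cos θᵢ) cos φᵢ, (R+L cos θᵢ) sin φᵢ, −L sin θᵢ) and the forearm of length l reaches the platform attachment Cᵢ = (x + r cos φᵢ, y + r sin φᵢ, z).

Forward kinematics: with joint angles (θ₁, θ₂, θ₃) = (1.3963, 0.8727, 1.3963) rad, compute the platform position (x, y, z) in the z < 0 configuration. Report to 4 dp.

(-0.0475, 0.0823, -0.4392)

centre 1 = (0.1447·cos0.0°, 0.1447·sin0.0°, -0.1970) = (0.1447, 0.0000, -0.1970)
arm 2 at φ=120.0°: e+L cos θ2 = 0.2386;  centre 2 = (-0.1193, 0.2066, -0.1532)
φ3=240.0°: virtual centre (-0.0724, -0.1253, -0.1970), radius l
subtract pairs → two planes through P
[-0.5280 0.4132 0.0875]·P = 0.0206;  [-0.4342 -0.2507 0.0000]·P = 0.0000
Cramer: x(z) = -0.0166+0.0704z;  y(z) = 0.0287-0.1219z
into |P−centre ₁|² = l²: 1.0198z² + 0.3642z + -0.0368 = 0;  Δ = 0.2826;  z = -0.4392 or 0.0821 → z<0 root = -0.4392
x = -0.0475, y = 0.0823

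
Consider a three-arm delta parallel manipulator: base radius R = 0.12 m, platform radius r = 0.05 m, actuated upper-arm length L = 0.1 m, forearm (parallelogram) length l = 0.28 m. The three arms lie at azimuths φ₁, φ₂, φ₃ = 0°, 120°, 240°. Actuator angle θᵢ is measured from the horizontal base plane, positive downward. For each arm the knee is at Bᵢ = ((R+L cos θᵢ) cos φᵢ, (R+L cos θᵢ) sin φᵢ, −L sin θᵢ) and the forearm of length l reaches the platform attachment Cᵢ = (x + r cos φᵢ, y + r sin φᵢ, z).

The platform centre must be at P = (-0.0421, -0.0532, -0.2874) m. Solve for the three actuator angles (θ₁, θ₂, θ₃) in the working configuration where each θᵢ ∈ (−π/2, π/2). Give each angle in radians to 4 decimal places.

θ₁ = 0.8722, θ₂ = 0.7854, θ₃ = 0.2615

arm 1 (φ=0.0°): x'=-0.0421, y'=-0.0532
  e−x'=0.1121;  (l²−L²−(e−x')²−y'²−z²)/2L = -0.1480
  √(A²+B²)=0.3085;  θ1 = -1.1989+2.0711 ≈ 0.8722
φ2=120.0° → target in arm frame (-0.0250, 0.0631)
  A cos θ + B sin θ = C:  0.0950·cos θ + -0.2874·sin θ = -0.1360
  γ=atan2(-0.2874,0.0950)=-1.2515;  ψ=arccos(-0.4494)=2.0368;  θ2=γ+ψ≈0.7854
rotate P by −φ3: (0.0671, -0.0099, -0.2874)
  A=0.0029, B=-0.2874, C=(l²−L²−A²−y'²−z²)/(2L)=-0.0715
  θ3 = atan2(B,A) + arccos(C/0.2874) = 0.2615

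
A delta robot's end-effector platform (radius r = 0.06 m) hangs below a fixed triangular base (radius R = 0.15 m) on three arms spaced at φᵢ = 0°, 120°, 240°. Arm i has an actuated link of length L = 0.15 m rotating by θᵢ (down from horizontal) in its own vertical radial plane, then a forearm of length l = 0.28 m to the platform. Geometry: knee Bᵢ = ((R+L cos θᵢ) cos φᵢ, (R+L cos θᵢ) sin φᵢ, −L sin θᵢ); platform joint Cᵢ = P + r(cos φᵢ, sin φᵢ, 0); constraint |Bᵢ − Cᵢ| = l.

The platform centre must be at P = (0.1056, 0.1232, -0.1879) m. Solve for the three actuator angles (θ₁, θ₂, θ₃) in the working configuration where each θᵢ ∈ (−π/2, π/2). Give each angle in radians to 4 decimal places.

θ₁ = -0.1744, θ₂ = 0.2619, θ₃ = 1.3966

φ1=0.0° → target in arm frame (0.1056, 0.1232)
  A cos θ + B sin θ = C:  -0.0156·cos θ + -0.1879·sin θ = 0.0172
  √(A²+B²)=0.1885;  θ1 = -1.6536+1.4792 ≈ -0.1744
arm 2 (φ=120.0°): x'=0.0539, y'=-0.1531
  A=0.0361, B=-0.1879, C=(l²−L²−A²−y'²−z²)/(2L)=-0.0138
  θ2 = atan2(B,A) + arccos(C/0.1913) = 0.2619
arm 3 (φ=240.0°): x'=-0.1595, y'=0.0299
  e−x'=0.2495;  (l²−L²−(e−x')²−y'²−z²)/2L = -0.1418
  θ3 = atan2(B,A) + arccos(C/0.3123) = 1.3966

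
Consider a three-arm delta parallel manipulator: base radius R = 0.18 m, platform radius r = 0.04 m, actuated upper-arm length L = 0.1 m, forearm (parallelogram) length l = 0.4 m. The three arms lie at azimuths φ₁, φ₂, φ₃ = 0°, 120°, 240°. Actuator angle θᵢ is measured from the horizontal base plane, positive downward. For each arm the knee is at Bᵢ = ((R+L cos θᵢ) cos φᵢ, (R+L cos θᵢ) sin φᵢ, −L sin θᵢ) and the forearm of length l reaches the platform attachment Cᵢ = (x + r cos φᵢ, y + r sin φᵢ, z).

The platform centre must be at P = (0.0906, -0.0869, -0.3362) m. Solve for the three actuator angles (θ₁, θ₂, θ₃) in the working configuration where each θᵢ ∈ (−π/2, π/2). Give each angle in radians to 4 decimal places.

θ₁ = -0.2623, θ₂ = 1.0468, θ₃ = 0.1745

rotate P by −φ1: (0.0906, -0.0869, -0.3362)
  A cos θ + B sin θ = C:  0.0494·cos θ + -0.3362·sin θ = 0.1349
  γ=atan2(-0.3362,0.0494)=-1.4249;  ψ=arccos(0.3970)=1.1626;  θ1=γ+ψ≈-0.2623
rotate P by −φ2: (-0.1206, -0.0350, -0.3362)
  A cos θ + B sin θ = C:  0.2606·cos θ + -0.3362·sin θ = -0.1607
  √(A²+B²)=0.4253;  θ2 = -0.9115+1.9583 ≈ 1.0468
rotate P by −φ3: (0.0300, 0.1219, -0.3362)
  A=0.1100, B=-0.3362, C=(l²−L²−A²−y'²−z²)/(2L)=0.0500
  θ3 = atan2(B,A) + arccos(C/0.3538) = 0.1745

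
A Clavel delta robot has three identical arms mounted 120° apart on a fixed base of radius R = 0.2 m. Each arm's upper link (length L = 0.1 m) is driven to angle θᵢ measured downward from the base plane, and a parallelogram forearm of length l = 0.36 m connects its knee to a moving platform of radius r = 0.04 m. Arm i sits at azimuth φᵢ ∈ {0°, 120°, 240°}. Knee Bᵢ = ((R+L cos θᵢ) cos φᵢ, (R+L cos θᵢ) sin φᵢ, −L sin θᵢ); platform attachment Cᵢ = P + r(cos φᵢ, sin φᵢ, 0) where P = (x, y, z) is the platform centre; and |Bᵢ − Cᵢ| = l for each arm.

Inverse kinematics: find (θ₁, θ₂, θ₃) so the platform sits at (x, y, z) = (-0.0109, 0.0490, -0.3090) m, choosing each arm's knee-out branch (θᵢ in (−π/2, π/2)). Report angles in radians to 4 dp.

φ1=0.0° → target in arm frame (-0.0109, 0.0490)
  A cos θ + B sin θ = C:  0.1709·cos θ + -0.3090·sin θ = -0.0374
  θ1 = atan2(B,A) + arccos(C/0.3531) = 0.6114
φ2=120.0° → target in arm frame (0.0479, -0.0151)
  A=0.1121, B=-0.3090, C=(l²−L²−A²−y'²−z²)/(2L)=0.0566
  θ2 = atan2(B,A) + arccos(C/0.3287) = 0.1750
φ3=240.0° → target in arm frame (-0.0370, -0.0339)
  A=0.1970, B=-0.3090, C=(l²−L²−A²−y'²−z²)/(2L)=-0.0792
  √(A²+B²)=0.3664;  θ3 = -1.0033+1.7886 ≈ 0.7853

θ₁ = 0.6114, θ₂ = 0.1750, θ₃ = 0.7853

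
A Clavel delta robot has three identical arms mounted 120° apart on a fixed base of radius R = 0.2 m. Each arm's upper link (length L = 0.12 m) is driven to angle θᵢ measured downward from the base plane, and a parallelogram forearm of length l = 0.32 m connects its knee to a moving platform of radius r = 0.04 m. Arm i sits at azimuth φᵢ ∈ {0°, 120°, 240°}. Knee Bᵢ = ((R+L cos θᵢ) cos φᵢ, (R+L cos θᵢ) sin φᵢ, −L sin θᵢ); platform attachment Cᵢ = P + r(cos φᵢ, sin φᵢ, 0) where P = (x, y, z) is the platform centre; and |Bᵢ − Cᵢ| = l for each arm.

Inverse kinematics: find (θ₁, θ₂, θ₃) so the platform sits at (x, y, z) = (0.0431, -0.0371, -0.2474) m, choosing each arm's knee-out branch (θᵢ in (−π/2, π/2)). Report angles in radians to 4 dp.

θ₁ = 0.2615, θ₂ = 0.9599, θ₃ = 0.5239

arm 1 (φ=0.0°): x'=0.0431, y'=-0.0371
  e−x'=0.1169;  (l²−L²−(e−x')²−y'²−z²)/2L = 0.0490
  γ=atan2(-0.2474,0.1169)=-1.1294;  ψ=arccos(0.1789)=1.3909;  θ1=γ+ψ≈0.2615
φ2=120.0° → target in arm frame (-0.0537, -0.0188)
  A cos θ + B sin θ = C:  0.2137·cos θ + -0.2474·sin θ = -0.0801
  γ=atan2(-0.2474,0.2137)=-0.8584;  ψ=arccos(-0.2450)=1.8183;  θ2=γ+ψ≈0.9599
rotate P by −φ3: (0.0106, 0.0559, -0.2474)
  A=0.1494, B=-0.2474, C=(l²−L²−A²−y'²−z²)/(2L)=0.0056
  √(A²+B²)=0.2890;  θ3 = -1.0275+1.5514 ≈ 0.5239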